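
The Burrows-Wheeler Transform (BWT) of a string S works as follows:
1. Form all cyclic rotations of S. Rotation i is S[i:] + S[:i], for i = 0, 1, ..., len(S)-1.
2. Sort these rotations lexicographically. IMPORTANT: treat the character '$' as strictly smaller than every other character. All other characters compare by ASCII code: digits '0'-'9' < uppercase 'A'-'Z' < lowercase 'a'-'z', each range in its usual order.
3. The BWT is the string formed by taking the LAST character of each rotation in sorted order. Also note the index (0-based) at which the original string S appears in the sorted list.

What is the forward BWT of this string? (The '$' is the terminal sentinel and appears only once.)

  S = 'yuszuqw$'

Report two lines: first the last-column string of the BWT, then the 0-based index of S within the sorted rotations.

All 8 rotations (rotation i = S[i:]+S[:i]):
  rot[0] = yuszuqw$
  rot[1] = uszuqw$y
  rot[2] = szuqw$yu
  rot[3] = zuqw$yus
  rot[4] = uqw$yusz
  rot[5] = qw$yuszu
  rot[6] = w$yuszuq
  rot[7] = $yuszuqw
Sorted (with $ < everything):
  sorted[0] = $yuszuqw  (last char: 'w')
  sorted[1] = qw$yuszu  (last char: 'u')
  sorted[2] = szuqw$yu  (last char: 'u')
  sorted[3] = uqw$yusz  (last char: 'z')
  sorted[4] = uszuqw$y  (last char: 'y')
  sorted[5] = w$yuszuq  (last char: 'q')
  sorted[6] = yuszuqw$  (last char: '$')
  sorted[7] = zuqw$yus  (last char: 's')
Last column: wuuzyq$s
Original string S is at sorted index 6

Answer: wuuzyq$s
6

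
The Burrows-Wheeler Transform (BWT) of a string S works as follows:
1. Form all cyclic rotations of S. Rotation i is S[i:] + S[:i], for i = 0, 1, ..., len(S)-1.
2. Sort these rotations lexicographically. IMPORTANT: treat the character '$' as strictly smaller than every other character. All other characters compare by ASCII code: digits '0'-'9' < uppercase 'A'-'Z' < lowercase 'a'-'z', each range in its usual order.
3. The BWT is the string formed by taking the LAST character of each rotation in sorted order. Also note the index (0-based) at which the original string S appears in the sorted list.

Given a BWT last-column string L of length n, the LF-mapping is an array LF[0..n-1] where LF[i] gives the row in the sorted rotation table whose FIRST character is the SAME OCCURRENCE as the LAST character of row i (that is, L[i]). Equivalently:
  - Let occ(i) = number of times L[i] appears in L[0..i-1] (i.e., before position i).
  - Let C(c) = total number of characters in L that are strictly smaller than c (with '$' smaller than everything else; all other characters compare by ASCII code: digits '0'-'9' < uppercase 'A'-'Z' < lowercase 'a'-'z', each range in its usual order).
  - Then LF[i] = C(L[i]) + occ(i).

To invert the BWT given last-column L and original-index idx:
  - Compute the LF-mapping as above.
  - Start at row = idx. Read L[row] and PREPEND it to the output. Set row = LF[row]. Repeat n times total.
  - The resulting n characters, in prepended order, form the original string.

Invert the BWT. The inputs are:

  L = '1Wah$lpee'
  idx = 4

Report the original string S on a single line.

Answer: elephaW1$

Derivation:
LF mapping: 1 2 3 6 0 7 8 4 5
Walk LF starting at row 4, prepending L[row]:
  step 1: row=4, L[4]='$', prepend. Next row=LF[4]=0
  step 2: row=0, L[0]='1', prepend. Next row=LF[0]=1
  step 3: row=1, L[1]='W', prepend. Next row=LF[1]=2
  step 4: row=2, L[2]='a', prepend. Next row=LF[2]=3
  step 5: row=3, L[3]='h', prepend. Next row=LF[3]=6
  step 6: row=6, L[6]='p', prepend. Next row=LF[6]=8
  step 7: row=8, L[8]='e', prepend. Next row=LF[8]=5
  step 8: row=5, L[5]='l', prepend. Next row=LF[5]=7
  step 9: row=7, L[7]='e', prepend. Next row=LF[7]=4
Reversed output: elephaW1$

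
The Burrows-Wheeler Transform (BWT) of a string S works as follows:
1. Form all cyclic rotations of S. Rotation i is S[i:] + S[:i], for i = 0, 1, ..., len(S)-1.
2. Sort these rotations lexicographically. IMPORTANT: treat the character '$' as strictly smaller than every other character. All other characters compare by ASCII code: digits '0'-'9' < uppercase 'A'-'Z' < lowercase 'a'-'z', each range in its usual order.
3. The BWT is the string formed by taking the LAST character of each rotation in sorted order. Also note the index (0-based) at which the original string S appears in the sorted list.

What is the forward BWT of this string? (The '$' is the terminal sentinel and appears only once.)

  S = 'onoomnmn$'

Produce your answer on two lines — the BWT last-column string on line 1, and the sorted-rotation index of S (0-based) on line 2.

Answer: nnommoo$n
7

Derivation:
All 9 rotations (rotation i = S[i:]+S[:i]):
  rot[0] = onoomnmn$
  rot[1] = noomnmn$o
  rot[2] = oomnmn$on
  rot[3] = omnmn$ono
  rot[4] = mnmn$onoo
  rot[5] = nmn$onoom
  rot[6] = mn$onoomn
  rot[7] = n$onoomnm
  rot[8] = $onoomnmn
Sorted (with $ < everything):
  sorted[0] = $onoomnmn  (last char: 'n')
  sorted[1] = mn$onoomn  (last char: 'n')
  sorted[2] = mnmn$onoo  (last char: 'o')
  sorted[3] = n$onoomnm  (last char: 'm')
  sorted[4] = nmn$onoom  (last char: 'm')
  sorted[5] = noomnmn$o  (last char: 'o')
  sorted[6] = omnmn$ono  (last char: 'o')
  sorted[7] = onoomnmn$  (last char: '$')
  sorted[8] = oomnmn$on  (last char: 'n')
Last column: nnommoo$n
Original string S is at sorted index 7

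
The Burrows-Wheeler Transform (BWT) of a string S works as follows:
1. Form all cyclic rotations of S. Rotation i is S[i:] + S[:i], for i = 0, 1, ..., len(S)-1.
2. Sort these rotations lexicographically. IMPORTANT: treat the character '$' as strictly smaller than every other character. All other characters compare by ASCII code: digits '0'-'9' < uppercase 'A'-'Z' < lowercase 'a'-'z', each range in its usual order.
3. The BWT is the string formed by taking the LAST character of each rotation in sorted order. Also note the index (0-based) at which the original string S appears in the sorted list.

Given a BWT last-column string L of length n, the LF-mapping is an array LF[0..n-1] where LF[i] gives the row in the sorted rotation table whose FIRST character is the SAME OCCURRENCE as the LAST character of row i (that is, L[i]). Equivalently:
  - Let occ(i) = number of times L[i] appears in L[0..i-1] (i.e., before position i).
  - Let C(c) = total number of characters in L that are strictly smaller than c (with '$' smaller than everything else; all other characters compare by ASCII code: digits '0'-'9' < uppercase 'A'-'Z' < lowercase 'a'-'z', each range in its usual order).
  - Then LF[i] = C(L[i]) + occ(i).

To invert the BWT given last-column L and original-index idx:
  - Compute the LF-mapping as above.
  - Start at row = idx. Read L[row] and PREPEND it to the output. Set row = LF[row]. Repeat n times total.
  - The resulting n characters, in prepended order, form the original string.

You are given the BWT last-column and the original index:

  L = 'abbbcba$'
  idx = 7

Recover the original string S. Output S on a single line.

LF mapping: 1 3 4 5 7 6 2 0
Walk LF starting at row 7, prepending L[row]:
  step 1: row=7, L[7]='$', prepend. Next row=LF[7]=0
  step 2: row=0, L[0]='a', prepend. Next row=LF[0]=1
  step 3: row=1, L[1]='b', prepend. Next row=LF[1]=3
  step 4: row=3, L[3]='b', prepend. Next row=LF[3]=5
  step 5: row=5, L[5]='b', prepend. Next row=LF[5]=6
  step 6: row=6, L[6]='a', prepend. Next row=LF[6]=2
  step 7: row=2, L[2]='b', prepend. Next row=LF[2]=4
  step 8: row=4, L[4]='c', prepend. Next row=LF[4]=7
Reversed output: cbabbba$

Answer: cbabbba$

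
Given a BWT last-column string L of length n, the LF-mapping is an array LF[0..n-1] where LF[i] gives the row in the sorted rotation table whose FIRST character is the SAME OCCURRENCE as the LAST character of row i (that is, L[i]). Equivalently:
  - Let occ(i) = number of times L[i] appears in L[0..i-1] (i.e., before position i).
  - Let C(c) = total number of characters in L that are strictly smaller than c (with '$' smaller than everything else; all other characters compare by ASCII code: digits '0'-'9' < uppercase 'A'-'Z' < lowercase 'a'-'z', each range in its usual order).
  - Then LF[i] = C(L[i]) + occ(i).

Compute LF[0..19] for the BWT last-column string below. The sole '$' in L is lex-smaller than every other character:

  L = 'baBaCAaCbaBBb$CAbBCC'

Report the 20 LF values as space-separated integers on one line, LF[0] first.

Answer: 16 12 3 13 7 1 14 8 17 15 4 5 18 0 9 2 19 6 10 11

Derivation:
Char counts: '$':1, 'A':2, 'B':4, 'C':5, 'a':4, 'b':4
C (first-col start): C('$')=0, C('A')=1, C('B')=3, C('C')=7, C('a')=12, C('b')=16
L[0]='b': occ=0, LF[0]=C('b')+0=16+0=16
L[1]='a': occ=0, LF[1]=C('a')+0=12+0=12
L[2]='B': occ=0, LF[2]=C('B')+0=3+0=3
L[3]='a': occ=1, LF[3]=C('a')+1=12+1=13
L[4]='C': occ=0, LF[4]=C('C')+0=7+0=7
L[5]='A': occ=0, LF[5]=C('A')+0=1+0=1
L[6]='a': occ=2, LF[6]=C('a')+2=12+2=14
L[7]='C': occ=1, LF[7]=C('C')+1=7+1=8
L[8]='b': occ=1, LF[8]=C('b')+1=16+1=17
L[9]='a': occ=3, LF[9]=C('a')+3=12+3=15
L[10]='B': occ=1, LF[10]=C('B')+1=3+1=4
L[11]='B': occ=2, LF[11]=C('B')+2=3+2=5
L[12]='b': occ=2, LF[12]=C('b')+2=16+2=18
L[13]='$': occ=0, LF[13]=C('$')+0=0+0=0
L[14]='C': occ=2, LF[14]=C('C')+2=7+2=9
L[15]='A': occ=1, LF[15]=C('A')+1=1+1=2
L[16]='b': occ=3, LF[16]=C('b')+3=16+3=19
L[17]='B': occ=3, LF[17]=C('B')+3=3+3=6
L[18]='C': occ=3, LF[18]=C('C')+3=7+3=10
L[19]='C': occ=4, LF[19]=C('C')+4=7+4=11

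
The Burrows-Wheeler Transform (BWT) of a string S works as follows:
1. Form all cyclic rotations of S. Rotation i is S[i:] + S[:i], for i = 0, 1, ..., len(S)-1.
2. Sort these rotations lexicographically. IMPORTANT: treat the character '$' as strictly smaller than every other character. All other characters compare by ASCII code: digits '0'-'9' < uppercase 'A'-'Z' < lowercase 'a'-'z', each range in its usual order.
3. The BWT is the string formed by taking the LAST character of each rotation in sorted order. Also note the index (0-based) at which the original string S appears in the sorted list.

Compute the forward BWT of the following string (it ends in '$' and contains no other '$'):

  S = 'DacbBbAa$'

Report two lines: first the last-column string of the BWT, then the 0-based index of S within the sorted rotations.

Answer: abb$ADBca
3

Derivation:
All 9 rotations (rotation i = S[i:]+S[:i]):
  rot[0] = DacbBbAa$
  rot[1] = acbBbAa$D
  rot[2] = cbBbAa$Da
  rot[3] = bBbAa$Dac
  rot[4] = BbAa$Dacb
  rot[5] = bAa$DacbB
  rot[6] = Aa$DacbBb
  rot[7] = a$DacbBbA
  rot[8] = $DacbBbAa
Sorted (with $ < everything):
  sorted[0] = $DacbBbAa  (last char: 'a')
  sorted[1] = Aa$DacbBb  (last char: 'b')
  sorted[2] = BbAa$Dacb  (last char: 'b')
  sorted[3] = DacbBbAa$  (last char: '$')
  sorted[4] = a$DacbBbA  (last char: 'A')
  sorted[5] = acbBbAa$D  (last char: 'D')
  sorted[6] = bAa$DacbB  (last char: 'B')
  sorted[7] = bBbAa$Dac  (last char: 'c')
  sorted[8] = cbBbAa$Da  (last char: 'a')
Last column: abb$ADBca
Original string S is at sorted index 3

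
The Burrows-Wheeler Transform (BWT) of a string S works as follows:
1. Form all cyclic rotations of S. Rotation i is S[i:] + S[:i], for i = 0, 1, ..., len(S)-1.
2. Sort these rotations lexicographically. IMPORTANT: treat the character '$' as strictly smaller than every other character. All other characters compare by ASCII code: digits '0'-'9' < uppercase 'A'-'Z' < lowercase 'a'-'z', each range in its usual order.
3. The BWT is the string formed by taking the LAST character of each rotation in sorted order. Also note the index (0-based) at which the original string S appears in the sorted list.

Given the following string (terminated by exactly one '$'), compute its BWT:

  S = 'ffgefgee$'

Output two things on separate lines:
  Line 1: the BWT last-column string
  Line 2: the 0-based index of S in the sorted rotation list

All 9 rotations (rotation i = S[i:]+S[:i]):
  rot[0] = ffgefgee$
  rot[1] = fgefgee$f
  rot[2] = gefgee$ff
  rot[3] = efgee$ffg
  rot[4] = fgee$ffge
  rot[5] = gee$ffgef
  rot[6] = ee$ffgefg
  rot[7] = e$ffgefge
  rot[8] = $ffgefgee
Sorted (with $ < everything):
  sorted[0] = $ffgefgee  (last char: 'e')
  sorted[1] = e$ffgefge  (last char: 'e')
  sorted[2] = ee$ffgefg  (last char: 'g')
  sorted[3] = efgee$ffg  (last char: 'g')
  sorted[4] = ffgefgee$  (last char: '$')
  sorted[5] = fgee$ffge  (last char: 'e')
  sorted[6] = fgefgee$f  (last char: 'f')
  sorted[7] = gee$ffgef  (last char: 'f')
  sorted[8] = gefgee$ff  (last char: 'f')
Last column: eegg$efff
Original string S is at sorted index 4

Answer: eegg$efff
4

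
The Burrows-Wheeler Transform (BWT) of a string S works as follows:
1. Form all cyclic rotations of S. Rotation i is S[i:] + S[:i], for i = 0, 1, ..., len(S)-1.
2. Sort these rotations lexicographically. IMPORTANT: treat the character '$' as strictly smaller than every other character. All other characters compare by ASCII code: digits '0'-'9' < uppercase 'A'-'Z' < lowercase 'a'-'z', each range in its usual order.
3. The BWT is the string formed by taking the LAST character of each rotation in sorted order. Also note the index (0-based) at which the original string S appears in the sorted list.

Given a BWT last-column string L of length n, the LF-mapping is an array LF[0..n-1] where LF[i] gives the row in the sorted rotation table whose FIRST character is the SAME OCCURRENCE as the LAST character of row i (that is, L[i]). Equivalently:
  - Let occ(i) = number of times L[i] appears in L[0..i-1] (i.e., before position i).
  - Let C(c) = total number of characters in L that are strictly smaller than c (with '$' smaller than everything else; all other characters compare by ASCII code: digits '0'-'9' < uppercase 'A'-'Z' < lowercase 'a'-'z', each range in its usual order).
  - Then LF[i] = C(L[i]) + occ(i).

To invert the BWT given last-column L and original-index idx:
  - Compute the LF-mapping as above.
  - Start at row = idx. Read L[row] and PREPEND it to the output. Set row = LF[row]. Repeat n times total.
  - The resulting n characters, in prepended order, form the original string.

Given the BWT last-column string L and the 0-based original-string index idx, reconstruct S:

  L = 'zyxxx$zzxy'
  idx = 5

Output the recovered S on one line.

Answer: yxxxxzyzz$

Derivation:
LF mapping: 7 5 1 2 3 0 8 9 4 6
Walk LF starting at row 5, prepending L[row]:
  step 1: row=5, L[5]='$', prepend. Next row=LF[5]=0
  step 2: row=0, L[0]='z', prepend. Next row=LF[0]=7
  step 3: row=7, L[7]='z', prepend. Next row=LF[7]=9
  step 4: row=9, L[9]='y', prepend. Next row=LF[9]=6
  step 5: row=6, L[6]='z', prepend. Next row=LF[6]=8
  step 6: row=8, L[8]='x', prepend. Next row=LF[8]=4
  step 7: row=4, L[4]='x', prepend. Next row=LF[4]=3
  step 8: row=3, L[3]='x', prepend. Next row=LF[3]=2
  step 9: row=2, L[2]='x', prepend. Next row=LF[2]=1
  step 10: row=1, L[1]='y', prepend. Next row=LF[1]=5
Reversed output: yxxxxzyzz$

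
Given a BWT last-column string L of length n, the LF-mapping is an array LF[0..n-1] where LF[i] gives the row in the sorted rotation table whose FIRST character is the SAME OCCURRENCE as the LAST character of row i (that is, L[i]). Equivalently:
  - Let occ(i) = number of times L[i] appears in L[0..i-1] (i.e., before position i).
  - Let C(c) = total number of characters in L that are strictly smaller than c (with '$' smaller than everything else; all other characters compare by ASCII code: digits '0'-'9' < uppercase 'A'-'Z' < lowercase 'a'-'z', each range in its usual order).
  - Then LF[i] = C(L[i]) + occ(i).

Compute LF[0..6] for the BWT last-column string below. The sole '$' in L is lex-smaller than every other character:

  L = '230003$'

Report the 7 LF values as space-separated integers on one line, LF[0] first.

Answer: 4 5 1 2 3 6 0

Derivation:
Char counts: '$':1, '0':3, '2':1, '3':2
C (first-col start): C('$')=0, C('0')=1, C('2')=4, C('3')=5
L[0]='2': occ=0, LF[0]=C('2')+0=4+0=4
L[1]='3': occ=0, LF[1]=C('3')+0=5+0=5
L[2]='0': occ=0, LF[2]=C('0')+0=1+0=1
L[3]='0': occ=1, LF[3]=C('0')+1=1+1=2
L[4]='0': occ=2, LF[4]=C('0')+2=1+2=3
L[5]='3': occ=1, LF[5]=C('3')+1=5+1=6
L[6]='$': occ=0, LF[6]=C('$')+0=0+0=0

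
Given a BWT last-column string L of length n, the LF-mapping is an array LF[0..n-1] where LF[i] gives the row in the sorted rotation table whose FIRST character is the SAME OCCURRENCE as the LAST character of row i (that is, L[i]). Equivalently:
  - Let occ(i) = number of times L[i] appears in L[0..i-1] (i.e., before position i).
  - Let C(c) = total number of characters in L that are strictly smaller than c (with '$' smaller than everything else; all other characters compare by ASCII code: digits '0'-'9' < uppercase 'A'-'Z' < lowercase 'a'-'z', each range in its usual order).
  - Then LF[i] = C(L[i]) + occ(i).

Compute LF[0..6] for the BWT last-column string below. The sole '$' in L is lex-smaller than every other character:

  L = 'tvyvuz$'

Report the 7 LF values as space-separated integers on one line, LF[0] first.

Char counts: '$':1, 't':1, 'u':1, 'v':2, 'y':1, 'z':1
C (first-col start): C('$')=0, C('t')=1, C('u')=2, C('v')=3, C('y')=5, C('z')=6
L[0]='t': occ=0, LF[0]=C('t')+0=1+0=1
L[1]='v': occ=0, LF[1]=C('v')+0=3+0=3
L[2]='y': occ=0, LF[2]=C('y')+0=5+0=5
L[3]='v': occ=1, LF[3]=C('v')+1=3+1=4
L[4]='u': occ=0, LF[4]=C('u')+0=2+0=2
L[5]='z': occ=0, LF[5]=C('z')+0=6+0=6
L[6]='$': occ=0, LF[6]=C('$')+0=0+0=0

Answer: 1 3 5 4 2 6 0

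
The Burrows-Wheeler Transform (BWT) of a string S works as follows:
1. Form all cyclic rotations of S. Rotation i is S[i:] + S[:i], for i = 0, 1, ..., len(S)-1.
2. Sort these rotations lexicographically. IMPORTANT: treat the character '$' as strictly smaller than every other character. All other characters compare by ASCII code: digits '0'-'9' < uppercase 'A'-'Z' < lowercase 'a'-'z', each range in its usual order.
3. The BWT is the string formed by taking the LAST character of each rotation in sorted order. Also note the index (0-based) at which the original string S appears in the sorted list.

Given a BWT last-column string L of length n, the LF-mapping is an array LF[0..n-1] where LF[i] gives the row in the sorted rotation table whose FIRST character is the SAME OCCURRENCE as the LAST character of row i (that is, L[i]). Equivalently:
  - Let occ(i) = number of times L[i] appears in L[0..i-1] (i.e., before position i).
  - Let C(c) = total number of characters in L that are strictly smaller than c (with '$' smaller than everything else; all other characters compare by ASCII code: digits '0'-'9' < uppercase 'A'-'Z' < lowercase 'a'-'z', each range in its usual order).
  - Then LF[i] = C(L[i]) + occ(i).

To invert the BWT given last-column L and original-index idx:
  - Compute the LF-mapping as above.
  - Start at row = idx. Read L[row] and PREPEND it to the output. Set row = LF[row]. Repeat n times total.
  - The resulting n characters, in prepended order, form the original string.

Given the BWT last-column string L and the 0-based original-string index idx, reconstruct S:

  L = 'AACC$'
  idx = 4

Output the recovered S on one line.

LF mapping: 1 2 3 4 0
Walk LF starting at row 4, prepending L[row]:
  step 1: row=4, L[4]='$', prepend. Next row=LF[4]=0
  step 2: row=0, L[0]='A', prepend. Next row=LF[0]=1
  step 3: row=1, L[1]='A', prepend. Next row=LF[1]=2
  step 4: row=2, L[2]='C', prepend. Next row=LF[2]=3
  step 5: row=3, L[3]='C', prepend. Next row=LF[3]=4
Reversed output: CCAA$

Answer: CCAA$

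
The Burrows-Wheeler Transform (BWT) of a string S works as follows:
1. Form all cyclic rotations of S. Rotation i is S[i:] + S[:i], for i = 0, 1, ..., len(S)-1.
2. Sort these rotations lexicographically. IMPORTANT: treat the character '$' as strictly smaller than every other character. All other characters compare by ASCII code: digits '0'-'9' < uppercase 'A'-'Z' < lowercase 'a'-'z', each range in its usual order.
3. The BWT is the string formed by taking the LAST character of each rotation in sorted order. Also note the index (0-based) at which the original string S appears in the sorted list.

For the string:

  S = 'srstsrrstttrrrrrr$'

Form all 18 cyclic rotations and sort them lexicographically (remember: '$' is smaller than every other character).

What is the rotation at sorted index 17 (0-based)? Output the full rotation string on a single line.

All 18 rotations (rotation i = S[i:]+S[:i]):
  rot[0] = srstsrrstttrrrrrr$
  rot[1] = rstsrrstttrrrrrr$s
  rot[2] = stsrrstttrrrrrr$sr
  rot[3] = tsrrstttrrrrrr$srs
  rot[4] = srrstttrrrrrr$srst
  rot[5] = rrstttrrrrrr$srsts
  rot[6] = rstttrrrrrr$srstsr
  rot[7] = stttrrrrrr$srstsrr
  rot[8] = tttrrrrrr$srstsrrs
  rot[9] = ttrrrrrr$srstsrrst
  rot[10] = trrrrrr$srstsrrstt
  rot[11] = rrrrrr$srstsrrsttt
  rot[12] = rrrrr$srstsrrstttr
  rot[13] = rrrr$srstsrrstttrr
  rot[14] = rrr$srstsrrstttrrr
  rot[15] = rr$srstsrrstttrrrr
  rot[16] = r$srstsrrstttrrrrr
  rot[17] = $srstsrrstttrrrrrr
Sorted (with $ < everything):
  sorted[0] = $srstsrrstttrrrrrr
  sorted[1] = r$srstsrrstttrrrrr
  sorted[2] = rr$srstsrrstttrrrr
  sorted[3] = rrr$srstsrrstttrrr
  sorted[4] = rrrr$srstsrrstttrr
  sorted[5] = rrrrr$srstsrrstttr
  sorted[6] = rrrrrr$srstsrrsttt
  sorted[7] = rrstttrrrrrr$srsts
  sorted[8] = rstsrrstttrrrrrr$s
  sorted[9] = rstttrrrrrr$srstsr
  sorted[10] = srrstttrrrrrr$srst
  sorted[11] = srstsrrstttrrrrrr$
  sorted[12] = stsrrstttrrrrrr$sr
  sorted[13] = stttrrrrrr$srstsrr
  sorted[14] = trrrrrr$srstsrrstt
  sorted[15] = tsrrstttrrrrrr$srs
  sorted[16] = ttrrrrrr$srstsrrst
  sorted[17] = tttrrrrrr$srstsrrs
sorted[17] = tttrrrrrr$srstsrrs

Answer: tttrrrrrr$srstsrrs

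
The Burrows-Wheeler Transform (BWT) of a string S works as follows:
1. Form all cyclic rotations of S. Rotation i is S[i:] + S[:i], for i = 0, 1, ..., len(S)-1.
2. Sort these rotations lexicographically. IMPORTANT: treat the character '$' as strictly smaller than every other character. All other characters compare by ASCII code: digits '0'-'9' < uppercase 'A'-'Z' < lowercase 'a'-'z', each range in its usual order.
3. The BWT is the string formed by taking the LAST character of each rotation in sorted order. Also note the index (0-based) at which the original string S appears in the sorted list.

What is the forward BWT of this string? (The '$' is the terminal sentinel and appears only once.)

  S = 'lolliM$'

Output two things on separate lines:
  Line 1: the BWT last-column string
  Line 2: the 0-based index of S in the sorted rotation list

All 7 rotations (rotation i = S[i:]+S[:i]):
  rot[0] = lolliM$
  rot[1] = olliM$l
  rot[2] = lliM$lo
  rot[3] = liM$lol
  rot[4] = iM$loll
  rot[5] = M$lolli
  rot[6] = $lolliM
Sorted (with $ < everything):
  sorted[0] = $lolliM  (last char: 'M')
  sorted[1] = M$lolli  (last char: 'i')
  sorted[2] = iM$loll  (last char: 'l')
  sorted[3] = liM$lol  (last char: 'l')
  sorted[4] = lliM$lo  (last char: 'o')
  sorted[5] = lolliM$  (last char: '$')
  sorted[6] = olliM$l  (last char: 'l')
Last column: Millo$l
Original string S is at sorted index 5

Answer: Millo$l
5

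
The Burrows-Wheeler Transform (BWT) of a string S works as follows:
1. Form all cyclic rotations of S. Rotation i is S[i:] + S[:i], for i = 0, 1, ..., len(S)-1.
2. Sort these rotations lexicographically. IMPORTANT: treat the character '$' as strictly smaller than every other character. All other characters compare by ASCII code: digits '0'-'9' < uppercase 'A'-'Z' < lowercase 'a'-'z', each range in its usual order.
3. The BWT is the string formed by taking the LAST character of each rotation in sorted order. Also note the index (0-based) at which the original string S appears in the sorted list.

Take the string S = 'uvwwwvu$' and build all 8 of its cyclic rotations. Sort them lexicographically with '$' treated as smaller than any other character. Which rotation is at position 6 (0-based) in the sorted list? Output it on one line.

Answer: wwvu$uvw

Derivation:
All 8 rotations (rotation i = S[i:]+S[:i]):
  rot[0] = uvwwwvu$
  rot[1] = vwwwvu$u
  rot[2] = wwwvu$uv
  rot[3] = wwvu$uvw
  rot[4] = wvu$uvww
  rot[5] = vu$uvwww
  rot[6] = u$uvwwwv
  rot[7] = $uvwwwvu
Sorted (with $ < everything):
  sorted[0] = $uvwwwvu
  sorted[1] = u$uvwwwv
  sorted[2] = uvwwwvu$
  sorted[3] = vu$uvwww
  sorted[4] = vwwwvu$u
  sorted[5] = wvu$uvww
  sorted[6] = wwvu$uvw
  sorted[7] = wwwvu$uv
sorted[6] = wwvu$uvw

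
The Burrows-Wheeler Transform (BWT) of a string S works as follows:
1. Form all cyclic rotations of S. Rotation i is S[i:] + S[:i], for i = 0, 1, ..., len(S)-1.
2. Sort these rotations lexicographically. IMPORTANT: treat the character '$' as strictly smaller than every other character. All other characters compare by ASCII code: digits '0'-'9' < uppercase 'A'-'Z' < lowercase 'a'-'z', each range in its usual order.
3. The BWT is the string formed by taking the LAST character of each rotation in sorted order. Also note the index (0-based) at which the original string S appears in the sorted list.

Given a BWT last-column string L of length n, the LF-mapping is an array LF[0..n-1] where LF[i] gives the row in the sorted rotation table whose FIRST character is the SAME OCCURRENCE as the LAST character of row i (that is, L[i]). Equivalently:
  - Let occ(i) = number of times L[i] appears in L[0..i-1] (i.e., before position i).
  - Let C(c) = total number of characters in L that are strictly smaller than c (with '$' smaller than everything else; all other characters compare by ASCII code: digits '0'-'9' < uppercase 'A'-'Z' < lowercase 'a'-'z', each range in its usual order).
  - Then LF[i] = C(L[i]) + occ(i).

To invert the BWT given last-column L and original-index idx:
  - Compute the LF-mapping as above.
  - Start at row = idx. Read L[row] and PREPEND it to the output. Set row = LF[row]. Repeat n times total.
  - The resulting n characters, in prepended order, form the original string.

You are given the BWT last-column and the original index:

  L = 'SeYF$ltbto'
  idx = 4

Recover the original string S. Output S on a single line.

LF mapping: 2 5 3 1 0 6 8 4 9 7
Walk LF starting at row 4, prepending L[row]:
  step 1: row=4, L[4]='$', prepend. Next row=LF[4]=0
  step 2: row=0, L[0]='S', prepend. Next row=LF[0]=2
  step 3: row=2, L[2]='Y', prepend. Next row=LF[2]=3
  step 4: row=3, L[3]='F', prepend. Next row=LF[3]=1
  step 5: row=1, L[1]='e', prepend. Next row=LF[1]=5
  step 6: row=5, L[5]='l', prepend. Next row=LF[5]=6
  step 7: row=6, L[6]='t', prepend. Next row=LF[6]=8
  step 8: row=8, L[8]='t', prepend. Next row=LF[8]=9
  step 9: row=9, L[9]='o', prepend. Next row=LF[9]=7
  step 10: row=7, L[7]='b', prepend. Next row=LF[7]=4
Reversed output: bottleFYS$

Answer: bottleFYS$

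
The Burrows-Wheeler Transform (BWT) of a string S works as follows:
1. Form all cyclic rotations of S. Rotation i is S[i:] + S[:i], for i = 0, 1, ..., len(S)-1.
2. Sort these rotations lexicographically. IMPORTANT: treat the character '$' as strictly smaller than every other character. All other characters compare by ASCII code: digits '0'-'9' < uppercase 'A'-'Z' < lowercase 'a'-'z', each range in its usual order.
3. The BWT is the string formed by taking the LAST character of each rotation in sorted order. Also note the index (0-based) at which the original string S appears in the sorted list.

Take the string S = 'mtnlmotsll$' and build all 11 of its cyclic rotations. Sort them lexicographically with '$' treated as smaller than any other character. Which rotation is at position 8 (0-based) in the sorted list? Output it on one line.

Answer: sll$mtnlmot

Derivation:
All 11 rotations (rotation i = S[i:]+S[:i]):
  rot[0] = mtnlmotsll$
  rot[1] = tnlmotsll$m
  rot[2] = nlmotsll$mt
  rot[3] = lmotsll$mtn
  rot[4] = motsll$mtnl
  rot[5] = otsll$mtnlm
  rot[6] = tsll$mtnlmo
  rot[7] = sll$mtnlmot
  rot[8] = ll$mtnlmots
  rot[9] = l$mtnlmotsl
  rot[10] = $mtnlmotsll
Sorted (with $ < everything):
  sorted[0] = $mtnlmotsll
  sorted[1] = l$mtnlmotsl
  sorted[2] = ll$mtnlmots
  sorted[3] = lmotsll$mtn
  sorted[4] = motsll$mtnl
  sorted[5] = mtnlmotsll$
  sorted[6] = nlmotsll$mt
  sorted[7] = otsll$mtnlm
  sorted[8] = sll$mtnlmot
  sorted[9] = tnlmotsll$m
  sorted[10] = tsll$mtnlmo
sorted[8] = sll$mtnlmot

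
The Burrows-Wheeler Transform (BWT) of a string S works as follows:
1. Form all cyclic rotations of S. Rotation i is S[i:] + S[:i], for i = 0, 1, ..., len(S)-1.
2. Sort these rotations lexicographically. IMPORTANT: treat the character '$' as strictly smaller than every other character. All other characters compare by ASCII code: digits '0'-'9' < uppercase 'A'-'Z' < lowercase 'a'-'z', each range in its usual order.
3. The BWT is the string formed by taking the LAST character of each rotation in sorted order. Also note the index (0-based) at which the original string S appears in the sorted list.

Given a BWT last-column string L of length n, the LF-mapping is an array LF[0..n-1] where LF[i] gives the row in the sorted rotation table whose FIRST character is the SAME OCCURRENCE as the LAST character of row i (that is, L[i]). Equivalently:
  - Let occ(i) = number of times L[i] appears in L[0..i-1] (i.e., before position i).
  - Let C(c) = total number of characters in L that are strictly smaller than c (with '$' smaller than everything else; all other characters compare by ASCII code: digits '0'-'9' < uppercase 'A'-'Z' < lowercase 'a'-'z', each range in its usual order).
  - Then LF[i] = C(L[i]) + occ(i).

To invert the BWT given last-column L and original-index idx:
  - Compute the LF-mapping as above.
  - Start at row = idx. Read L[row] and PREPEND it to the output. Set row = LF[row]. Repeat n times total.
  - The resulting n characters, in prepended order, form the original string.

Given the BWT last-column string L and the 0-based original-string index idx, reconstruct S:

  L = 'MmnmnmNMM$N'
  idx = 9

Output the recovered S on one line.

LF mapping: 1 6 9 7 10 8 4 2 3 0 5
Walk LF starting at row 9, prepending L[row]:
  step 1: row=9, L[9]='$', prepend. Next row=LF[9]=0
  step 2: row=0, L[0]='M', prepend. Next row=LF[0]=1
  step 3: row=1, L[1]='m', prepend. Next row=LF[1]=6
  step 4: row=6, L[6]='N', prepend. Next row=LF[6]=4
  step 5: row=4, L[4]='n', prepend. Next row=LF[4]=10
  step 6: row=10, L[10]='N', prepend. Next row=LF[10]=5
  step 7: row=5, L[5]='m', prepend. Next row=LF[5]=8
  step 8: row=8, L[8]='M', prepend. Next row=LF[8]=3
  step 9: row=3, L[3]='m', prepend. Next row=LF[3]=7
  step 10: row=7, L[7]='M', prepend. Next row=LF[7]=2
  step 11: row=2, L[2]='n', prepend. Next row=LF[2]=9
Reversed output: nMmMmNnNmM$

Answer: nMmMmNnNmM$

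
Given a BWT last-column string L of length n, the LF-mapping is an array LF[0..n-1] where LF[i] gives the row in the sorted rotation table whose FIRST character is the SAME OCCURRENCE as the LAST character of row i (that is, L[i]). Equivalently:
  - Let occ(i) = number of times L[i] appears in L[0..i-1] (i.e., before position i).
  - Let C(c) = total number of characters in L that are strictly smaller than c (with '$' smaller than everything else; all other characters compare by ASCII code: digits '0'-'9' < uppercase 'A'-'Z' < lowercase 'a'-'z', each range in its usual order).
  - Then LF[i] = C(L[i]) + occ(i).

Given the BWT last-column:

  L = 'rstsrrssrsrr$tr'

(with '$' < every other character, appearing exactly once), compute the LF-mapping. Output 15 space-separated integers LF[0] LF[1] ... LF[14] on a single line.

Char counts: '$':1, 'r':7, 's':5, 't':2
C (first-col start): C('$')=0, C('r')=1, C('s')=8, C('t')=13
L[0]='r': occ=0, LF[0]=C('r')+0=1+0=1
L[1]='s': occ=0, LF[1]=C('s')+0=8+0=8
L[2]='t': occ=0, LF[2]=C('t')+0=13+0=13
L[3]='s': occ=1, LF[3]=C('s')+1=8+1=9
L[4]='r': occ=1, LF[4]=C('r')+1=1+1=2
L[5]='r': occ=2, LF[5]=C('r')+2=1+2=3
L[6]='s': occ=2, LF[6]=C('s')+2=8+2=10
L[7]='s': occ=3, LF[7]=C('s')+3=8+3=11
L[8]='r': occ=3, LF[8]=C('r')+3=1+3=4
L[9]='s': occ=4, LF[9]=C('s')+4=8+4=12
L[10]='r': occ=4, LF[10]=C('r')+4=1+4=5
L[11]='r': occ=5, LF[11]=C('r')+5=1+5=6
L[12]='$': occ=0, LF[12]=C('$')+0=0+0=0
L[13]='t': occ=1, LF[13]=C('t')+1=13+1=14
L[14]='r': occ=6, LF[14]=C('r')+6=1+6=7

Answer: 1 8 13 9 2 3 10 11 4 12 5 6 0 14 7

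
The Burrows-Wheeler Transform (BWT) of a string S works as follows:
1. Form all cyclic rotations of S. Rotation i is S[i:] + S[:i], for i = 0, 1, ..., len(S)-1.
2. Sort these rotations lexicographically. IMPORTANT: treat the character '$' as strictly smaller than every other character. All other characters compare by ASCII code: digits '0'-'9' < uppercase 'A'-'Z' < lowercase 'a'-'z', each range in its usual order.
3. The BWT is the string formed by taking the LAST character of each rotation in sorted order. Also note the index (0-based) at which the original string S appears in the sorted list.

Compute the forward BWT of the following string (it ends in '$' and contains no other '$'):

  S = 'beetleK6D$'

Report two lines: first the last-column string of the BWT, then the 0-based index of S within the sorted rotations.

All 10 rotations (rotation i = S[i:]+S[:i]):
  rot[0] = beetleK6D$
  rot[1] = eetleK6D$b
  rot[2] = etleK6D$be
  rot[3] = tleK6D$bee
  rot[4] = leK6D$beet
  rot[5] = eK6D$beetl
  rot[6] = K6D$beetle
  rot[7] = 6D$beetleK
  rot[8] = D$beetleK6
  rot[9] = $beetleK6D
Sorted (with $ < everything):
  sorted[0] = $beetleK6D  (last char: 'D')
  sorted[1] = 6D$beetleK  (last char: 'K')
  sorted[2] = D$beetleK6  (last char: '6')
  sorted[3] = K6D$beetle  (last char: 'e')
  sorted[4] = beetleK6D$  (last char: '$')
  sorted[5] = eK6D$beetl  (last char: 'l')
  sorted[6] = eetleK6D$b  (last char: 'b')
  sorted[7] = etleK6D$be  (last char: 'e')
  sorted[8] = leK6D$beet  (last char: 't')
  sorted[9] = tleK6D$bee  (last char: 'e')
Last column: DK6e$lbete
Original string S is at sorted index 4

Answer: DK6e$lbete
4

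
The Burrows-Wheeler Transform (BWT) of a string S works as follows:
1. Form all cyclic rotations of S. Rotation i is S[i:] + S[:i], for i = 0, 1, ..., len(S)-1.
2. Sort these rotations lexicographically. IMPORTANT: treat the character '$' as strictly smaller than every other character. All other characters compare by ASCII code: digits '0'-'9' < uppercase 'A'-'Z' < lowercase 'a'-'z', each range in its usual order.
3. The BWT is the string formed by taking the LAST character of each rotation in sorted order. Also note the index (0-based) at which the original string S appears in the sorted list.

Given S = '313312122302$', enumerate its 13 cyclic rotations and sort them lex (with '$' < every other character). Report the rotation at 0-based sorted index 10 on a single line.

Answer: 312122302$313

Derivation:
All 13 rotations (rotation i = S[i:]+S[:i]):
  rot[0] = 313312122302$
  rot[1] = 13312122302$3
  rot[2] = 3312122302$31
  rot[3] = 312122302$313
  rot[4] = 12122302$3133
  rot[5] = 2122302$31331
  rot[6] = 122302$313312
  rot[7] = 22302$3133121
  rot[8] = 2302$31331212
  rot[9] = 302$313312122
  rot[10] = 02$3133121223
  rot[11] = 2$31331212230
  rot[12] = $313312122302
Sorted (with $ < everything):
  sorted[0] = $313312122302
  sorted[1] = 02$3133121223
  sorted[2] = 12122302$3133
  sorted[3] = 122302$313312
  sorted[4] = 13312122302$3
  sorted[5] = 2$31331212230
  sorted[6] = 2122302$31331
  sorted[7] = 22302$3133121
  sorted[8] = 2302$31331212
  sorted[9] = 302$313312122
  sorted[10] = 312122302$313
  sorted[11] = 313312122302$
  sorted[12] = 3312122302$31
sorted[10] = 312122302$313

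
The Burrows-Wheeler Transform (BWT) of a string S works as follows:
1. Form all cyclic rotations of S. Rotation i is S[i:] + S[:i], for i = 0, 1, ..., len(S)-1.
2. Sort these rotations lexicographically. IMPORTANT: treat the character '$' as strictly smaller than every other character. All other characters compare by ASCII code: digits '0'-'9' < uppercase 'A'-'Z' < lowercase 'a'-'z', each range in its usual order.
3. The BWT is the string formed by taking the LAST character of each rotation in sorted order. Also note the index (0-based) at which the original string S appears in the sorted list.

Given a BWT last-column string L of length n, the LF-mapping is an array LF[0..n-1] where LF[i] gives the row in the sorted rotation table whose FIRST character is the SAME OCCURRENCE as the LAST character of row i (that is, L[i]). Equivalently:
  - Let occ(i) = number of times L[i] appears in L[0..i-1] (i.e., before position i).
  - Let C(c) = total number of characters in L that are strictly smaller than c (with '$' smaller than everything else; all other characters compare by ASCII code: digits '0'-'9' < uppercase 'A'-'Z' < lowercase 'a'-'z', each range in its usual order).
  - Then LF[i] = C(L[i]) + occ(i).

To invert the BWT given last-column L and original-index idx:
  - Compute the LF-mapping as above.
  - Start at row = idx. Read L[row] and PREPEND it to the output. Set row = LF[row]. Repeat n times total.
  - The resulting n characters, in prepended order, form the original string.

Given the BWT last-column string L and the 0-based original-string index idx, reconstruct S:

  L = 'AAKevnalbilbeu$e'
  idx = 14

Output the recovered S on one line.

Answer: unbelievableKAA$

Derivation:
LF mapping: 1 2 3 7 15 13 4 11 5 10 12 6 8 14 0 9
Walk LF starting at row 14, prepending L[row]:
  step 1: row=14, L[14]='$', prepend. Next row=LF[14]=0
  step 2: row=0, L[0]='A', prepend. Next row=LF[0]=1
  step 3: row=1, L[1]='A', prepend. Next row=LF[1]=2
  step 4: row=2, L[2]='K', prepend. Next row=LF[2]=3
  step 5: row=3, L[3]='e', prepend. Next row=LF[3]=7
  step 6: row=7, L[7]='l', prepend. Next row=LF[7]=11
  step 7: row=11, L[11]='b', prepend. Next row=LF[11]=6
  step 8: row=6, L[6]='a', prepend. Next row=LF[6]=4
  step 9: row=4, L[4]='v', prepend. Next row=LF[4]=15
  step 10: row=15, L[15]='e', prepend. Next row=LF[15]=9
  step 11: row=9, L[9]='i', prepend. Next row=LF[9]=10
  step 12: row=10, L[10]='l', prepend. Next row=LF[10]=12
  step 13: row=12, L[12]='e', prepend. Next row=LF[12]=8
  step 14: row=8, L[8]='b', prepend. Next row=LF[8]=5
  step 15: row=5, L[5]='n', prepend. Next row=LF[5]=13
  step 16: row=13, L[13]='u', prepend. Next row=LF[13]=14
Reversed output: unbelievableKAA$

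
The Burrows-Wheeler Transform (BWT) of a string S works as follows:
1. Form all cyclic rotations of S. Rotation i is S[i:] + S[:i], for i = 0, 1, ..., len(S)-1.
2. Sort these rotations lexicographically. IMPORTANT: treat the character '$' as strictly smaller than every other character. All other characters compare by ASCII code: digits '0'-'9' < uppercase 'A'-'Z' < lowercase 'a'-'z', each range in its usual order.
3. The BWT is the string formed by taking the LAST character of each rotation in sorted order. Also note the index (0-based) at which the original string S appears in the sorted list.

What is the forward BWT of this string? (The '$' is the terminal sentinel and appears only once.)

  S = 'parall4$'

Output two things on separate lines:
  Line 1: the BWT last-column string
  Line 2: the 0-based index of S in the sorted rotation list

Answer: 4lrpla$a
6

Derivation:
All 8 rotations (rotation i = S[i:]+S[:i]):
  rot[0] = parall4$
  rot[1] = arall4$p
  rot[2] = rall4$pa
  rot[3] = all4$par
  rot[4] = ll4$para
  rot[5] = l4$paral
  rot[6] = 4$parall
  rot[7] = $parall4
Sorted (with $ < everything):
  sorted[0] = $parall4  (last char: '4')
  sorted[1] = 4$parall  (last char: 'l')
  sorted[2] = all4$par  (last char: 'r')
  sorted[3] = arall4$p  (last char: 'p')
  sorted[4] = l4$paral  (last char: 'l')
  sorted[5] = ll4$para  (last char: 'a')
  sorted[6] = parall4$  (last char: '$')
  sorted[7] = rall4$pa  (last char: 'a')
Last column: 4lrpla$a
Original string S is at sorted index 6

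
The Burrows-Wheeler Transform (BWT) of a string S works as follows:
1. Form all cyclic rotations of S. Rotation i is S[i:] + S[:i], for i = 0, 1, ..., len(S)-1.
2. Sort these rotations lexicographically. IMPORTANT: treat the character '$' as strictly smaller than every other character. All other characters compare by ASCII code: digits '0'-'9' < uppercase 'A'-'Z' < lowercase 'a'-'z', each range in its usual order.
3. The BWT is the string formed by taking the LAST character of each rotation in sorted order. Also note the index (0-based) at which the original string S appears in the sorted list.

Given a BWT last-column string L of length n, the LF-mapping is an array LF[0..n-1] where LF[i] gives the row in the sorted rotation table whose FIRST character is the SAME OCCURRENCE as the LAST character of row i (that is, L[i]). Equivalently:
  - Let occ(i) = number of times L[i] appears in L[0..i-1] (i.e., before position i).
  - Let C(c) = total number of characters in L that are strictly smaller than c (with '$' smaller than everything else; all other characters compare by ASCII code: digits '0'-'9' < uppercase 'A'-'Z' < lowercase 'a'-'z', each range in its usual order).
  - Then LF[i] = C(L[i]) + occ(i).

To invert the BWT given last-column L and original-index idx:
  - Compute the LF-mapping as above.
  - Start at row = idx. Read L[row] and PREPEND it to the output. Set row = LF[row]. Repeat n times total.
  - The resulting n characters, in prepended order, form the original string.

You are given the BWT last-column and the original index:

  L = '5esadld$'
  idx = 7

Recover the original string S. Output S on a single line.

Answer: saddle5$

Derivation:
LF mapping: 1 5 7 2 3 6 4 0
Walk LF starting at row 7, prepending L[row]:
  step 1: row=7, L[7]='$', prepend. Next row=LF[7]=0
  step 2: row=0, L[0]='5', prepend. Next row=LF[0]=1
  step 3: row=1, L[1]='e', prepend. Next row=LF[1]=5
  step 4: row=5, L[5]='l', prepend. Next row=LF[5]=6
  step 5: row=6, L[6]='d', prepend. Next row=LF[6]=4
  step 6: row=4, L[4]='d', prepend. Next row=LF[4]=3
  step 7: row=3, L[3]='a', prepend. Next row=LF[3]=2
  step 8: row=2, L[2]='s', prepend. Next row=LF[2]=7
Reversed output: saddle5$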